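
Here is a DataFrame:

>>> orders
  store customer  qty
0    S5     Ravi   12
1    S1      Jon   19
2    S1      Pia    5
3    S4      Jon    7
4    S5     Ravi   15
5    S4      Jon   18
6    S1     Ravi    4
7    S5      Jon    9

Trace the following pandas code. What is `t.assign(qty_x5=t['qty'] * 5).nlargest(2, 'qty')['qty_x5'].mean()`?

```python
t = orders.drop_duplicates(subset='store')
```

77.5

drop duplicate store (keep=first):
  store customer  qty
0    S5     Ravi   12
1    S1      Jon   19
3    S4      Jon    7
add column qty_x5 = t['qty'] * 5:
  store customer  qty  qty_x5
0    S5     Ravi   12      60
1    S1      Jon   19      95
3    S4      Jon    7      35
take 2 rows with largest qty:
  store customer  qty  qty_x5
1    S1      Jon   19      95
0    S5     Ravi   12      60
mean of column 'qty_x5' → 77.5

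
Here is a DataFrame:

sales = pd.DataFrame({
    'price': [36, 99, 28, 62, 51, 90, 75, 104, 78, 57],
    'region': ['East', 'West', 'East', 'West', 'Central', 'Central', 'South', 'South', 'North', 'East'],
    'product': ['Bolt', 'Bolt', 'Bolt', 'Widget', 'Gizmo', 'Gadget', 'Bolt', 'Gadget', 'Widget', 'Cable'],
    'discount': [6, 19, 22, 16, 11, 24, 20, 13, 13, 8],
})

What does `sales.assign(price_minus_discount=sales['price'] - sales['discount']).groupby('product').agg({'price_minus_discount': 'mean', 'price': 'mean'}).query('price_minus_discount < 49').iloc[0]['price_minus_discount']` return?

add column price_minus_discount = sales['price'] - sales['discount']:
   price   region product  discount  price_minus_discount
0     36     East    Bolt         6                    30
1     99     West    Bolt        19                    80
2     28     East    Bolt        22                     6
3     62     West  Widget        16                    46
4     51  Central   Gizmo        11                    40
5     90  Central  Gadget        24                    66
6     75    South    Bolt        20                    55
7    104    South  Gadget        13                    91
8     78    North  Widget        13                    65
9     57     East   Cable         8                    49
group by product: mean(price_minus_discount), mean(price):
         price_minus_discount  price
product                             
Bolt                    42.75   59.5
Cable                   49.00   57.0
Gadget                  78.50   97.0
Gizmo                   40.00   51.0
Widget                  55.50   70.0
filter rows where price_minus_discount < 49:
         price_minus_discount  price
product                             
Bolt                    42.75   59.5
Gizmo                   40.00   51.0

42.75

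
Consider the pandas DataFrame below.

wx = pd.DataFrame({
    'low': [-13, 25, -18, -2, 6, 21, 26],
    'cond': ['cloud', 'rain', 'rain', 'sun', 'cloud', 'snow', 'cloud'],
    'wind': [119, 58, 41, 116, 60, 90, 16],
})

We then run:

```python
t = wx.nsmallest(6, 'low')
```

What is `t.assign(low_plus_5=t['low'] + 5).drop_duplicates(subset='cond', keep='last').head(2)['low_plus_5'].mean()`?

7.0

take 6 rows with smallest low:
   low   cond  wind
2  -18   rain    41
0  -13  cloud   119
3   -2    sun   116
4    6  cloud    60
5   21   snow    90
1   25   rain    58
add column low_plus_5 = t['low'] + 5:
   low   cond  wind  low_plus_5
2  -18   rain    41         -13
0  -13  cloud   119          -8
3   -2    sun   116           3
4    6  cloud    60          11
5   21   snow    90          26
1   25   rain    58          30
drop duplicate cond (keep=last):
   low   cond  wind  low_plus_5
3   -2    sun   116           3
4    6  cloud    60          11
5   21   snow    90          26
1   25   rain    58          30
take first 2 rows:
   low   cond  wind  low_plus_5
3   -2    sun   116           3
4    6  cloud    60          11
So mean() = 7.0.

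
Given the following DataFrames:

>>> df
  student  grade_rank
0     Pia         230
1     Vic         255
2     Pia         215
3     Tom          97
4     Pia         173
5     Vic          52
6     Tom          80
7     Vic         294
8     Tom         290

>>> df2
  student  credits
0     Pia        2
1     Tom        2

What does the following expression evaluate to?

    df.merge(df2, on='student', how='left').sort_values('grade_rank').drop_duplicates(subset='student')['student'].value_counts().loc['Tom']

merge on 'student' (how='left') → 9 rows:
  student  grade_rank  credits
0     Pia         230      2.0
1     Vic         255      NaN
2     Pia         215      2.0
3     Tom          97      2.0
4     Pia         173      2.0
5     Vic          52      NaN
6     Tom          80      2.0
7     Vic         294      NaN
8     Tom         290      2.0
sort by grade_rank:
  student  grade_rank  credits
5     Vic          52      NaN
6     Tom          80      2.0
3     Tom          97      2.0
4     Pia         173      2.0
2     Pia         215      2.0
0     Pia         230      2.0
1     Vic         255      NaN
8     Tom         290      2.0
7     Vic         294      NaN
drop duplicate student (keep=first):
  student  grade_rank  credits
5     Vic          52      NaN
6     Tom          80      2.0
4     Pia         173      2.0
value_counts of student:
student
Vic    1
Tom    1
Pia    1
Name: count, dtype: int64
Finally, value at index 'Tom' = 1.

1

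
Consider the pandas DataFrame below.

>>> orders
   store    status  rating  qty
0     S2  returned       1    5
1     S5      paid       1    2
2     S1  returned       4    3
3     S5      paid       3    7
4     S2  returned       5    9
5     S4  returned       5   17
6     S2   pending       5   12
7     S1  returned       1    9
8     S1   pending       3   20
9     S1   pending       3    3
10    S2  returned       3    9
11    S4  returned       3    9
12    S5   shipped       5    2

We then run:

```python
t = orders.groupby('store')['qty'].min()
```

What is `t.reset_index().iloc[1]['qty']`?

group by store, min of qty:
store
S1    3
S2    5
S4    9
S5    2
Name: qty, dtype: int64
reset_index():
  store  qty
0    S1    3
1    S2    5
2    S4    9
3    S5    2
Reading off the value at position 1, column 'qty', we get 5.

5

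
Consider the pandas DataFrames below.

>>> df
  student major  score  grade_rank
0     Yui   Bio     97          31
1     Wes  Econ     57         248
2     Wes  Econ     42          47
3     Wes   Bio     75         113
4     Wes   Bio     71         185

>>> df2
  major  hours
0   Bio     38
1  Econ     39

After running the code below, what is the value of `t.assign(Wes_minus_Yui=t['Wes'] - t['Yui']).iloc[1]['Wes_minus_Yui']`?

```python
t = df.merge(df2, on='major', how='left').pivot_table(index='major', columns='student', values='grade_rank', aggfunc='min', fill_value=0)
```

merge on 'major' (how='left') → 5 rows:
  student major  score  grade_rank  hours
0     Yui   Bio     97          31     38
1     Wes  Econ     57         248     39
2     Wes  Econ     42          47     39
3     Wes   Bio     75         113     38
4     Wes   Bio     71         185     38
pivot: rows=major, cols=student, min(grade_rank):
student  Wes  Yui
major            
Bio      113   31
Econ      47    0
add column Wes_minus_Yui = t['Wes'] - t['Yui']:
student  Wes  Yui  Wes_minus_Yui
major                           
Bio      113   31             82
Econ      47    0             47

47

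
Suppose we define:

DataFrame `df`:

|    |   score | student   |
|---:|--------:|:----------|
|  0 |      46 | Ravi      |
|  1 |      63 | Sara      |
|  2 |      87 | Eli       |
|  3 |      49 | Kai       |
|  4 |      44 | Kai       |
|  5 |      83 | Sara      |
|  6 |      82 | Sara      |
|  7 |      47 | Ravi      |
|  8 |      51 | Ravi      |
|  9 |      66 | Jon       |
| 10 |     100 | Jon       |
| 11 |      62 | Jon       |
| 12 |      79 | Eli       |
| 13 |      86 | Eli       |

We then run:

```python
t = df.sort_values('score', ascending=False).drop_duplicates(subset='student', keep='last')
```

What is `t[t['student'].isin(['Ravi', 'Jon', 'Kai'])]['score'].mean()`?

50.6666666667

sort by score descending:
    score student
10    100     Jon
2      87     Eli
13     86     Eli
5      83    Sara
6      82    Sara
12     79     Eli
9      66     Jon
1      63    Sara
11     62     Jon
8      51    Ravi
3      49     Kai
7      47    Ravi
0      46    Ravi
4      44     Kai
drop duplicate student (keep=last):
    score student
12     79     Eli
1      63    Sara
11     62     Jon
0      46    Ravi
4      44     Kai
filter rows where student in ['Ravi', 'Jon', 'Kai']:
    score student
11     62     Jon
0      46    Ravi
4      44     Kai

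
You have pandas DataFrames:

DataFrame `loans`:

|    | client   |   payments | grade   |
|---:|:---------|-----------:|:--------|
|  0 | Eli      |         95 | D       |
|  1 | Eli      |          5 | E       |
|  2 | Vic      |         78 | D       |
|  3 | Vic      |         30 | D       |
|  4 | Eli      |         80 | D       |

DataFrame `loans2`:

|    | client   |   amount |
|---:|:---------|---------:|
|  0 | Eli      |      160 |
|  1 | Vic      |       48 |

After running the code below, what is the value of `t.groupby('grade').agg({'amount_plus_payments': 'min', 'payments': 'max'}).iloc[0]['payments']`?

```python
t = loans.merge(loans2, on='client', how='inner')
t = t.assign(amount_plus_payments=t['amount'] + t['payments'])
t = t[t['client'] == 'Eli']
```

merge on 'client' (how='inner') → 5 rows:
  client  payments grade  amount
0    Eli        95     D     160
1    Eli         5     E     160
2    Vic        78     D      48
3    Vic        30     D      48
4    Eli        80     D     160
add column amount_plus_payments = t['amount'] + t['payments']:
  client  payments grade  amount  amount_plus_payments
0    Eli        95     D     160                   255
1    Eli         5     E     160                   165
2    Vic        78     D      48                   126
3    Vic        30     D      48                    78
4    Eli        80     D     160                   240
filter rows where client == 'Eli':
  client  payments grade  amount  amount_plus_payments
0    Eli        95     D     160                   255
1    Eli         5     E     160                   165
4    Eli        80     D     160                   240
group by grade: min(amount_plus_payments), max(payments):
       amount_plus_payments  payments
grade                                
D                       240        95
E                       165         5
Hence 95.

95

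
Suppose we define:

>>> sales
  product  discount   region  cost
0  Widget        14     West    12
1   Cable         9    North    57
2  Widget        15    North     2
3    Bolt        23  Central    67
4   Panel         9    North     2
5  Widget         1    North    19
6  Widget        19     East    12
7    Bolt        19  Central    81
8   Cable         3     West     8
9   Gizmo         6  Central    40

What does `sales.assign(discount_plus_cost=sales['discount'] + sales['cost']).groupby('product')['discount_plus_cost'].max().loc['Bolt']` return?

100

add column discount_plus_cost = sales['discount'] + sales['cost']:
  product  discount   region  cost  discount_plus_cost
0  Widget        14     West    12                  26
1   Cable         9    North    57                  66
2  Widget        15    North     2                  17
3    Bolt        23  Central    67                  90
4   Panel         9    North     2                  11
5  Widget         1    North    19                  20
6  Widget        19     East    12                  31
7    Bolt        19  Central    81                 100
8   Cable         3     West     8                  11
9   Gizmo         6  Central    40                  46
group by product, max of discount_plus_cost:
product
Bolt      100
Cable      66
Gizmo      46
Panel      11
Widget     31
Name: discount_plus_cost, dtype: int64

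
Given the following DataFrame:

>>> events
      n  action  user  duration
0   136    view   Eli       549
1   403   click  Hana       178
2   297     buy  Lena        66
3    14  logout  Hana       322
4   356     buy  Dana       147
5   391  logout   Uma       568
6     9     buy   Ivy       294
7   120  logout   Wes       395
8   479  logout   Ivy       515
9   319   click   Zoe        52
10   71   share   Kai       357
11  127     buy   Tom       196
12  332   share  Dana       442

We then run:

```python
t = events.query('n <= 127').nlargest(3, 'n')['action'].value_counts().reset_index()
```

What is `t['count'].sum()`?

3

filter rows where n <= 127:
      n  action  user  duration
3    14  logout  Hana       322
6     9     buy   Ivy       294
7   120  logout   Wes       395
10   71   share   Kai       357
11  127     buy   Tom       196
take 3 rows with largest n:
      n  action user  duration
11  127     buy  Tom       196
7   120  logout  Wes       395
10   71   share  Kai       357
value_counts of action:
action
buy       1
logout    1
share     1
Name: count, dtype: int64
reset_index():
   action  count
0     buy      1
1  logout      1
2   share      1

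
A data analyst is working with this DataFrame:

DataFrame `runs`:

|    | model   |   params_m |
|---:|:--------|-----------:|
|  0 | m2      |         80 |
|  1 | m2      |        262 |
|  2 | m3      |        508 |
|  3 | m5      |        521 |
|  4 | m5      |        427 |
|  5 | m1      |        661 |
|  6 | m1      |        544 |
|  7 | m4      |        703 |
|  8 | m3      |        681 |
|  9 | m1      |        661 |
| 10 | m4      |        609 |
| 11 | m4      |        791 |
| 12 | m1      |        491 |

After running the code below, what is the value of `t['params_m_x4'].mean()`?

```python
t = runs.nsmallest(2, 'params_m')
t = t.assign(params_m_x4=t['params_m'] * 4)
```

684.0

take 2 rows with smallest params_m:
  model  params_m
0    m2        80
1    m2       262
add column params_m_x4 = t['params_m'] * 4:
  model  params_m  params_m_x4
0    m2        80          320
1    m2       262         1048
The mean of column 'params_m_x4' is 684.0.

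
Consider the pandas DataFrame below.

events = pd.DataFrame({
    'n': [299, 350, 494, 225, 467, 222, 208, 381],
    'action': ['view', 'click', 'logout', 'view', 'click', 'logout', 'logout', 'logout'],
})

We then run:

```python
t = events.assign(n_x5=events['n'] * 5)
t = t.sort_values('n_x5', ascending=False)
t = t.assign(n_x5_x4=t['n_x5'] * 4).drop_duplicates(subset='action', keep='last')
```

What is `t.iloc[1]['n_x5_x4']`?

4500

add column n_x5 = events['n'] * 5:
     n  action  n_x5
0  299    view  1495
1  350   click  1750
2  494  logout  2470
3  225    view  1125
4  467   click  2335
5  222  logout  1110
6  208  logout  1040
7  381  logout  1905
sort by n_x5 descending:
     n  action  n_x5
2  494  logout  2470
4  467   click  2335
7  381  logout  1905
1  350   click  1750
0  299    view  1495
3  225    view  1125
5  222  logout  1110
6  208  logout  1040
add column n_x5_x4 = t['n_x5'] * 4:
     n  action  n_x5  n_x5_x4
2  494  logout  2470     9880
4  467   click  2335     9340
7  381  logout  1905     7620
1  350   click  1750     7000
0  299    view  1495     5980
3  225    view  1125     4500
5  222  logout  1110     4440
6  208  logout  1040     4160
drop duplicate action (keep=last):
     n  action  n_x5  n_x5_x4
1  350   click  1750     7000
3  225    view  1125     4500
6  208  logout  1040     4160
value at position 1, column 'n_x5_x4' → 4500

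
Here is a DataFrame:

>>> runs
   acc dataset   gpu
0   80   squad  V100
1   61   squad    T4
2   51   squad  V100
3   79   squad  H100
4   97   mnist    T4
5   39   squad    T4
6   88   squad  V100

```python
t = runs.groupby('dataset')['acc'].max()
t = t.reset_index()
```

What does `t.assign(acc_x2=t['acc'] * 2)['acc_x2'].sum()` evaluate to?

group by dataset, max of acc:
dataset
mnist    97
squad    88
Name: acc, dtype: int64
reset_index():
  dataset  acc
0   mnist   97
1   squad   88
add column acc_x2 = t['acc'] * 2:
  dataset  acc  acc_x2
0   mnist   97     194
1   squad   88     176

370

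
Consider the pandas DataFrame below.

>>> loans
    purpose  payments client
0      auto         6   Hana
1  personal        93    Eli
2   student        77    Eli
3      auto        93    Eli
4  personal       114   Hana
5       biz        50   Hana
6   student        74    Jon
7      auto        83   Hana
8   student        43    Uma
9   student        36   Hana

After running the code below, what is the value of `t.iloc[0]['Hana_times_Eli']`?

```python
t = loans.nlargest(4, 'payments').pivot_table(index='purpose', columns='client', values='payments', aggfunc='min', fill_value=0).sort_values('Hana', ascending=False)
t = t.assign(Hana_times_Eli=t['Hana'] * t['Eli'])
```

10602

take 4 rows with largest payments:
    purpose  payments client
4  personal       114   Hana
1  personal        93    Eli
3      auto        93    Eli
7      auto        83   Hana
pivot: rows=purpose, cols=client, min(payments):
client    Eli  Hana
purpose            
auto       93    83
personal   93   114
sort by Hana descending:
client    Eli  Hana
purpose            
personal   93   114
auto       93    83
add column Hana_times_Eli = t['Hana'] * t['Eli']:
client    Eli  Hana  Hana_times_Eli
purpose                            
personal   93   114           10602
auto       93    83            7719
Finally, value at position 0, column 'Hana_times_Eli' = 10602.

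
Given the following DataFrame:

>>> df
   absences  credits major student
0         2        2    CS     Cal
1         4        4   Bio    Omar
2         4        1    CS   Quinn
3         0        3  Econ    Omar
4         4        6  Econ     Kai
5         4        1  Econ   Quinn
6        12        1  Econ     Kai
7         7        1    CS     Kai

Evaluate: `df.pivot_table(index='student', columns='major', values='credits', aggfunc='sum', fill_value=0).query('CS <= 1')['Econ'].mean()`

pivot: rows=student, cols=major, sum(credits):
major    Bio  CS  Econ
student               
Cal        0   2     0
Kai        0   1     7
Omar       4   0     3
Quinn      0   1     1
filter rows where CS <= 1:
major    Bio  CS  Econ
student               
Kai        0   1     7
Omar       4   0     3
Quinn      0   1     1
So mean() = 3.66666666667.

3.66666666667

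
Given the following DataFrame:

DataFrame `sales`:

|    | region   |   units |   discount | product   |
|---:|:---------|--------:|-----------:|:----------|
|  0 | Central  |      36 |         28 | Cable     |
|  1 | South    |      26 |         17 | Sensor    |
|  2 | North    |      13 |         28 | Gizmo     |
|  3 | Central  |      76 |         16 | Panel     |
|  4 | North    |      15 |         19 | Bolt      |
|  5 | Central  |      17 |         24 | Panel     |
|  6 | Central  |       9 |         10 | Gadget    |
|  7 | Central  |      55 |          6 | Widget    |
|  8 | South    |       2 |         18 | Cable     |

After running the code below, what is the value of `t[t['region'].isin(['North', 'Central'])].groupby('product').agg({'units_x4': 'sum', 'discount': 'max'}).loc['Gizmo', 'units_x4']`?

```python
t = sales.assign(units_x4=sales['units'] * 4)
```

52

add column units_x4 = sales['units'] * 4:
    region  units  discount product  units_x4
0  Central     36        28   Cable       144
1    South     26        17  Sensor       104
2    North     13        28   Gizmo        52
3  Central     76        16   Panel       304
4    North     15        19    Bolt        60
5  Central     17        24   Panel        68
6  Central      9        10  Gadget        36
7  Central     55         6  Widget       220
8    South      2        18   Cable         8
filter rows where region in ['North', 'Central']:
    region  units  discount product  units_x4
0  Central     36        28   Cable       144
2    North     13        28   Gizmo        52
3  Central     76        16   Panel       304
4    North     15        19    Bolt        60
5  Central     17        24   Panel        68
6  Central      9        10  Gadget        36
7  Central     55         6  Widget       220
group by product: sum(units_x4), max(discount):
         units_x4  discount
product                    
Bolt           60        19
Cable         144        28
Gadget         36        10
Gizmo          52        28
Panel         372        24
Widget        220         6
So loc['Gizmo', 'units_x4'] = 52.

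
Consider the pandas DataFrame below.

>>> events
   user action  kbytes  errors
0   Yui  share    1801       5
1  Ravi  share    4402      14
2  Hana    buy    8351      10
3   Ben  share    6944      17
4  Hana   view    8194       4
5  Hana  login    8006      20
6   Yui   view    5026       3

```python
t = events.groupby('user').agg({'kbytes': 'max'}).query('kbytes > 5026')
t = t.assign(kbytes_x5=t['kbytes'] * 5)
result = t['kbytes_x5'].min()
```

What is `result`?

group by user, max of kbytes:
      kbytes
user        
Ben     6944
Hana    8351
Ravi    4402
Yui     5026
filter rows where kbytes > 5026:
      kbytes
user        
Ben     6944
Hana    8351
add column kbytes_x5 = t['kbytes'] * 5:
      kbytes  kbytes_x5
user                   
Ben     6944      34720
Hana    8351      41755
So min() = 34720.

34720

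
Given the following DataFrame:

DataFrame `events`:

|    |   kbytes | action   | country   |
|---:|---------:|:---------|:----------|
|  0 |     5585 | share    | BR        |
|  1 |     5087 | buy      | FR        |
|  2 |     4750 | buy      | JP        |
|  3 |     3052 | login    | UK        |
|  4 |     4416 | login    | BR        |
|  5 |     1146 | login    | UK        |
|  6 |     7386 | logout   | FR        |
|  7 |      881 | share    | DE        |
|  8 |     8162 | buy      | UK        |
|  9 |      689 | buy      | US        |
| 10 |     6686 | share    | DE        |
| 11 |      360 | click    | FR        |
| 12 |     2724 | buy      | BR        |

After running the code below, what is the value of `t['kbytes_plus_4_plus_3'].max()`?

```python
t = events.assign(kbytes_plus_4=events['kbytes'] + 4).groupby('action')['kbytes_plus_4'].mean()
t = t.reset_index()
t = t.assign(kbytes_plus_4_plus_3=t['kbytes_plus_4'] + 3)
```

add column kbytes_plus_4 = events['kbytes'] + 4:
    kbytes  action country  kbytes_plus_4
0     5585   share      BR           5589
1     5087     buy      FR           5091
2     4750     buy      JP           4754
3     3052   login      UK           3056
4     4416   login      BR           4420
5     1146   login      UK           1150
6     7386  logout      FR           7390
7      881   share      DE            885
8     8162     buy      UK           8166
9      689     buy      US            693
10    6686   share      DE           6690
11     360   click      FR            364
12    2724     buy      BR           2728
group by action, mean of kbytes_plus_4:
action
buy       4286.400000
click      364.000000
login     2875.333333
logout    7390.000000
share     4388.000000
Name: kbytes_plus_4, dtype: float64
reset_index():
   action  kbytes_plus_4
0     buy    4286.400000
1   click     364.000000
2   login    2875.333333
3  logout    7390.000000
4   share    4388.000000
add column kbytes_plus_4_plus_3 = t['kbytes_plus_4'] + 3:
   action  kbytes_plus_4  kbytes_plus_4_plus_3
0     buy    4286.400000           4289.400000
1   click     364.000000            367.000000
2   login    2875.333333           2878.333333
3  logout    7390.000000           7393.000000
4   share    4388.000000           4391.000000

7393.0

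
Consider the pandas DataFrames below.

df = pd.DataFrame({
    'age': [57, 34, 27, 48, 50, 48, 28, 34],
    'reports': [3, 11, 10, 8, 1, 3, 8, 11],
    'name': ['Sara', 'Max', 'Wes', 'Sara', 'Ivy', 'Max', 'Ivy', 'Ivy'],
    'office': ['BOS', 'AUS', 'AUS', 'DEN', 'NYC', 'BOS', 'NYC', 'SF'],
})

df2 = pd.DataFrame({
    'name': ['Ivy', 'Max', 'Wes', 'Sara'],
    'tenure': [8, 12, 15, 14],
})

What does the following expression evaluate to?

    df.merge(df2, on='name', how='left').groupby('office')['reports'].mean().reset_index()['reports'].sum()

37.0

merge on 'name' (how='left') → 8 rows:
   age  reports  name office  tenure
0   57        3  Sara    BOS      14
1   34       11   Max    AUS      12
2   27       10   Wes    AUS      15
3   48        8  Sara    DEN      14
4   50        1   Ivy    NYC       8
5   48        3   Max    BOS      12
6   28        8   Ivy    NYC       8
7   34       11   Ivy     SF       8
group by office, mean of reports:
office
AUS    10.5
BOS     3.0
DEN     8.0
NYC     4.5
SF     11.0
Name: reports, dtype: float64
reset_index():
  office  reports
0    AUS     10.5
1    BOS      3.0
2    DEN      8.0
3    NYC      4.5
4     SF     11.0
Finally, sum of column 'reports' = 37.0.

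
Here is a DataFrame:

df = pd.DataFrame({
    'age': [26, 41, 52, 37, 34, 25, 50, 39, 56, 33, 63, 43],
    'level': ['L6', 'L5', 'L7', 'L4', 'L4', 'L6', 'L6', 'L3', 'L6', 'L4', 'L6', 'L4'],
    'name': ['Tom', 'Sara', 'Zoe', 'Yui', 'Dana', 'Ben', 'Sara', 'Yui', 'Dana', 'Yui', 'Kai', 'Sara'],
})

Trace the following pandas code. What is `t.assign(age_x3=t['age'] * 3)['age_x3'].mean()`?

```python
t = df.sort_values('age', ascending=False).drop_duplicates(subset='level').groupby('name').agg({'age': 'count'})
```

3.75

sort by age descending:
    age level  name
10   63    L6   Kai
8    56    L6  Dana
2    52    L7   Zoe
6    50    L6  Sara
11   43    L4  Sara
1    41    L5  Sara
7    39    L3   Yui
3    37    L4   Yui
4    34    L4  Dana
9    33    L4   Yui
0    26    L6   Tom
5    25    L6   Ben
drop duplicate level (keep=first):
    age level  name
10   63    L6   Kai
2    52    L7   Zoe
11   43    L4  Sara
1    41    L5  Sara
7    39    L3   Yui
group by name, count of age:
      age
name     
Kai     1
Sara    2
Yui     1
Zoe     1
add column age_x3 = t['age'] * 3:
      age  age_x3
name             
Kai     1       3
Sara    2       6
Yui     1       3
Zoe     1       3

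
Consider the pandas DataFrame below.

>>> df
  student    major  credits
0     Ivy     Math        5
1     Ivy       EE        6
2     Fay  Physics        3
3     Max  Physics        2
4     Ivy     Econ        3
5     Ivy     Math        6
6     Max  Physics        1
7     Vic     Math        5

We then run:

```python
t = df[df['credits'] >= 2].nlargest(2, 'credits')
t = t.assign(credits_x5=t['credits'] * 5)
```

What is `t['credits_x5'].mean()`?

filter rows where credits >= 2:
  student    major  credits
0     Ivy     Math        5
1     Ivy       EE        6
2     Fay  Physics        3
3     Max  Physics        2
4     Ivy     Econ        3
5     Ivy     Math        6
7     Vic     Math        5
take 2 rows with largest credits:
  student major  credits
1     Ivy    EE        6
5     Ivy  Math        6
add column credits_x5 = t['credits'] * 5:
  student major  credits  credits_x5
1     Ivy    EE        6          30
5     Ivy  Math        6          30
Finally, mean of column 'credits_x5' = 30.0.

30.0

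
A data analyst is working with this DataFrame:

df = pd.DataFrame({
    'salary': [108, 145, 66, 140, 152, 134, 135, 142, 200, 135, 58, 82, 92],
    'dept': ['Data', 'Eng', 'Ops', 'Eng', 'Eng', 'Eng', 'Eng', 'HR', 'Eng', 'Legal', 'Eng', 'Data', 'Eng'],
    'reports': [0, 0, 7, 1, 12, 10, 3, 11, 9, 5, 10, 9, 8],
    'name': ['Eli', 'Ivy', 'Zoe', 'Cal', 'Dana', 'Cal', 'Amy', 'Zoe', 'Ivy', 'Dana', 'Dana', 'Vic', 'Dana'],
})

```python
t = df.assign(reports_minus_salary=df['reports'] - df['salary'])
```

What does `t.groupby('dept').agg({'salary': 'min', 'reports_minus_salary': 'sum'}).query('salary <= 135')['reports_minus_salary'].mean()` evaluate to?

add column reports_minus_salary = df['reports'] - df['salary']:
    salary   dept  reports  name  reports_minus_salary
0      108   Data        0   Eli                  -108
1      145    Eng        0   Ivy                  -145
2       66    Ops        7   Zoe                   -59
3      140    Eng        1   Cal                  -139
4      152    Eng       12  Dana                  -140
5      134    Eng       10   Cal                  -124
6      135    Eng        3   Amy                  -132
7      142     HR       11   Zoe                  -131
8      200    Eng        9   Ivy                  -191
9      135  Legal        5  Dana                  -130
10      58    Eng       10  Dana                   -48
11      82   Data        9   Vic                   -73
12      92    Eng        8  Dana                   -84
group by dept: min(salary), sum(reports_minus_salary):
       salary  reports_minus_salary
dept                               
Data       82                  -181
Eng        58                 -1003
HR        142                  -131
Legal     135                  -130
Ops        66                   -59
filter rows where salary <= 135:
       salary  reports_minus_salary
dept                               
Data       82                  -181
Eng        58                 -1003
Legal     135                  -130
Ops        66                   -59
Taking the mean of column 'reports_minus_salary' gives -343.25.

-343.25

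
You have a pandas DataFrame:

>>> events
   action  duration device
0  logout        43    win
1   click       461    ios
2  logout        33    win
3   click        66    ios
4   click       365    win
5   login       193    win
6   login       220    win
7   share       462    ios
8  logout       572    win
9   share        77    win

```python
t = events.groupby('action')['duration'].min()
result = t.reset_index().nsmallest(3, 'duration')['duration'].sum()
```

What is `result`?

176

group by action, min of duration:
action
click      66
login     193
logout     33
share      77
Name: duration, dtype: int64
reset_index():
   action  duration
0   click        66
1   login       193
2  logout        33
3   share        77
take 3 rows with smallest duration:
   action  duration
2  logout        33
0   click        66
3   share        77
Reading off the sum of column 'duration', we get 176.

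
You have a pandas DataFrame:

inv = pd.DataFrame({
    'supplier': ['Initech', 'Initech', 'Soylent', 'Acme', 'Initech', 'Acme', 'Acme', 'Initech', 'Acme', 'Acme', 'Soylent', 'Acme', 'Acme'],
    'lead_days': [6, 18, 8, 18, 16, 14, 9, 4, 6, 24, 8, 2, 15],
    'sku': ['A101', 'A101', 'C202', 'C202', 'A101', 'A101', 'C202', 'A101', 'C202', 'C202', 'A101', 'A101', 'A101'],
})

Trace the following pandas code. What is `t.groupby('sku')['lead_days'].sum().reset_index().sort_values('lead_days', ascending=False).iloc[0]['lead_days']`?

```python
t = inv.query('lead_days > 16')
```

42

filter rows where lead_days > 16:
  supplier  lead_days   sku
1  Initech         18  A101
3     Acme         18  C202
9     Acme         24  C202
group by sku, sum of lead_days:
sku
A101    18
C202    42
Name: lead_days, dtype: int64
reset_index():
    sku  lead_days
0  A101         18
1  C202         42
sort by lead_days descending:
    sku  lead_days
1  C202         42
0  A101         18
So iloc[0]['lead_days'] = 42.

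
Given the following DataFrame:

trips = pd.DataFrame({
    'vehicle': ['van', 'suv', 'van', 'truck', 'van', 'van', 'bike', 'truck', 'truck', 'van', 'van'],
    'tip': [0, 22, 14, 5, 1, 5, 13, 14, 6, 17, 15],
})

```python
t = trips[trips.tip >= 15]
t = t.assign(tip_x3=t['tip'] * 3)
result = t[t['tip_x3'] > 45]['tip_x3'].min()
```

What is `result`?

filter rows where tip >= 15:
   vehicle  tip
1      suv   22
9      van   17
10     van   15
add column tip_x3 = t['tip'] * 3:
   vehicle  tip  tip_x3
1      suv   22      66
9      van   17      51
10     van   15      45
filter rows where tip_x3 > 45:
  vehicle  tip  tip_x3
1     suv   22      66
9     van   17      51

51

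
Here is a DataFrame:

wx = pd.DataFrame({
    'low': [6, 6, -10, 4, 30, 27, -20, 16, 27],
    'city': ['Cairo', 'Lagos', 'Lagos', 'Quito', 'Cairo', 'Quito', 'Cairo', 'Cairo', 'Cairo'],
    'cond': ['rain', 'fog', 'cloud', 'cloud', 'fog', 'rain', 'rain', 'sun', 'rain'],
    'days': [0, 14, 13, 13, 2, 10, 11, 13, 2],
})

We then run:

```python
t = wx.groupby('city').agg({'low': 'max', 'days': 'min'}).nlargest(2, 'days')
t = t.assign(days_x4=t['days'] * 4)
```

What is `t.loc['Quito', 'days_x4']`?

group by city: max(low), min(days):
       low  days
city            
Cairo   30     0
Lagos    6    13
Quito   27    10
take 2 rows with largest days:
       low  days
city            
Lagos    6    13
Quito   27    10
add column days_x4 = t['days'] * 4:
       low  days  days_x4
city                     
Lagos    6    13       52
Quito   27    10       40
Then the value at row 'Quito', column 'days_x4': 40

40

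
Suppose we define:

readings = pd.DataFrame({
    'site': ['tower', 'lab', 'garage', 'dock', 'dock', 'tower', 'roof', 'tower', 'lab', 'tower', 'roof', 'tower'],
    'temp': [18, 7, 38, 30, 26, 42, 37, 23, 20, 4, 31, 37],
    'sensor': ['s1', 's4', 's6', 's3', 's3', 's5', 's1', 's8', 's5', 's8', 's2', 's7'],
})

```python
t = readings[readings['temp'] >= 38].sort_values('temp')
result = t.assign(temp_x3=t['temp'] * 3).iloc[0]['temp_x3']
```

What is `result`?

114

filter rows where temp >= 38:
     site  temp sensor
2  garage    38     s6
5   tower    42     s5
sort by temp:
     site  temp sensor
2  garage    38     s6
5   tower    42     s5
add column temp_x3 = t['temp'] * 3:
     site  temp sensor  temp_x3
2  garage    38     s6      114
5   tower    42     s5      126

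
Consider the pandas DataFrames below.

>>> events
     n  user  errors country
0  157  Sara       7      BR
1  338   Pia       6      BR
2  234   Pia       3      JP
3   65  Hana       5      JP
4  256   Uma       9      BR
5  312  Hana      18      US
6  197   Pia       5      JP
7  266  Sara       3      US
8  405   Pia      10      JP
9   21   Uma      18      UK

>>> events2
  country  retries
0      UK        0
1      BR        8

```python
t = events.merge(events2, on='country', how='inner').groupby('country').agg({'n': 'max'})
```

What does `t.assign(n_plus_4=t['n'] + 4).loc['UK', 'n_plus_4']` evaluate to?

25

merge on 'country' (how='inner') → 4 rows:
     n  user  errors country  retries
0  157  Sara       7      BR        8
1  338   Pia       6      BR        8
2  256   Uma       9      BR        8
3   21   Uma      18      UK        0
group by country, max of n:
           n
country     
BR       338
UK        21
add column n_plus_4 = t['n'] + 4:
           n  n_plus_4
country               
BR       338       342
UK        21        25
Taking the value at row 'UK', column 'n_plus_4' gives 25.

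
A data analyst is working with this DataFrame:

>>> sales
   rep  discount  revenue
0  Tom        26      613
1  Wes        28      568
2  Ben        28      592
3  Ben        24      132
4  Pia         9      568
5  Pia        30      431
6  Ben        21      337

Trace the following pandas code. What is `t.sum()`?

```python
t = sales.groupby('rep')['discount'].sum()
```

166

group by rep, sum of discount:
rep
Ben    73
Pia    39
Tom    26
Wes    28
Name: discount, dtype: int64
Reading off the sum of the resulting series, we get 166.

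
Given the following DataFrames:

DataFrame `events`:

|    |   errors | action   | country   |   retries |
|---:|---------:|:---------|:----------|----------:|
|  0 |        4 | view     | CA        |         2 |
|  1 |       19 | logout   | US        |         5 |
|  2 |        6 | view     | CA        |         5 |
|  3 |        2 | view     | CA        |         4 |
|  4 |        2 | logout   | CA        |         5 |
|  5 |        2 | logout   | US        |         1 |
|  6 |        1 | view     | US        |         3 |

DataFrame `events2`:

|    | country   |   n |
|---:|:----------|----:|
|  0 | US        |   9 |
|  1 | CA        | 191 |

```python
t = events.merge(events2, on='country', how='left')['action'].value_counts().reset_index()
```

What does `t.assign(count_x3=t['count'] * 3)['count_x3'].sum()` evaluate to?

merge on 'country' (how='left') → 7 rows:
   errors  action country  retries    n
0       4    view      CA        2  191
1      19  logout      US        5    9
2       6    view      CA        5  191
3       2    view      CA        4  191
4       2  logout      CA        5  191
5       2  logout      US        1    9
6       1    view      US        3    9
value_counts of action:
action
view      4
logout    3
Name: count, dtype: int64
reset_index():
   action  count
0    view      4
1  logout      3
add column count_x3 = t['count'] * 3:
   action  count  count_x3
0    view      4        12
1  logout      3         9
Then the sum of column 'count_x3': 21

21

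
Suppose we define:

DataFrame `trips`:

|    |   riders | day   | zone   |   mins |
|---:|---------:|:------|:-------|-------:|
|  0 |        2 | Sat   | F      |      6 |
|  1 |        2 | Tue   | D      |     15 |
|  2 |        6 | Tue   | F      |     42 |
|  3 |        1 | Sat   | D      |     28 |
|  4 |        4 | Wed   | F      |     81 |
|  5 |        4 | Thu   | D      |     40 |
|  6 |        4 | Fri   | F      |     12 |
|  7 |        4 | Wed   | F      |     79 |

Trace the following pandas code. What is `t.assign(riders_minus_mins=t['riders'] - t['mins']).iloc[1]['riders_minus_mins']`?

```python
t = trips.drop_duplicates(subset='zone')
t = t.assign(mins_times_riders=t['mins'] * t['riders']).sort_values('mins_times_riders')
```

drop duplicate zone (keep=first):
   riders  day zone  mins
0       2  Sat    F     6
1       2  Tue    D    15
add column mins_times_riders = t['mins'] * t['riders']:
   riders  day zone  mins  mins_times_riders
0       2  Sat    F     6                 12
1       2  Tue    D    15                 30
sort by mins_times_riders:
   riders  day zone  mins  mins_times_riders
0       2  Sat    F     6                 12
1       2  Tue    D    15                 30
add column riders_minus_mins = t['riders'] - t['mins']:
   riders  day zone  mins  mins_times_riders  riders_minus_mins
0       2  Sat    F     6                 12                 -4
1       2  Tue    D    15                 30                -13
Finally, value at position 1, column 'riders_minus_mins' = -13.

-13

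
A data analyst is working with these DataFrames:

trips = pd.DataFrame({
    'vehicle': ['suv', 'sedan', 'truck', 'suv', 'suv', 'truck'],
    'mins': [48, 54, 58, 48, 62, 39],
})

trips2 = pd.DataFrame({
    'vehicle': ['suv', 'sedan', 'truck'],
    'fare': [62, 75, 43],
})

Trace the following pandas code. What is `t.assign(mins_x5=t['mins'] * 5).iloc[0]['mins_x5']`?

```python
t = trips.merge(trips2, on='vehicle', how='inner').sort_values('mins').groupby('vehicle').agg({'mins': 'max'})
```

merge on 'vehicle' (how='inner') → 6 rows:
  vehicle  mins  fare
0     suv    48    62
1   sedan    54    75
2   truck    58    43
3     suv    48    62
4     suv    62    62
5   truck    39    43
sort by mins:
  vehicle  mins  fare
5   truck    39    43
0     suv    48    62
3     suv    48    62
1   sedan    54    75
2   truck    58    43
4     suv    62    62
group by vehicle, max of mins:
         mins
vehicle      
sedan      54
suv        62
truck      58
add column mins_x5 = t['mins'] * 5:
         mins  mins_x5
vehicle               
sedan      54      270
suv        62      310
truck      58      290

270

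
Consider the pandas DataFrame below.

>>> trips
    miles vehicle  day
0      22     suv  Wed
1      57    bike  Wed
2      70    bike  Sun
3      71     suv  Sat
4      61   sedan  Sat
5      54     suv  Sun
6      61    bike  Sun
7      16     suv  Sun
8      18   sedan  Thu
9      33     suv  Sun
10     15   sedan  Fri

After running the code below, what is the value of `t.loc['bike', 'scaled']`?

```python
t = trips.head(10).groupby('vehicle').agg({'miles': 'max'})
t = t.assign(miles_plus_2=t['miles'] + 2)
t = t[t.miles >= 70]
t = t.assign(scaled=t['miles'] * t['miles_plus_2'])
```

take first 10 rows:
   miles vehicle  day
0     22     suv  Wed
1     57    bike  Wed
2     70    bike  Sun
3     71     suv  Sat
4     61   sedan  Sat
5     54     suv  Sun
6     61    bike  Sun
7     16     suv  Sun
8     18   sedan  Thu
9     33     suv  Sun
group by vehicle, max of miles:
         miles
vehicle       
bike        70
sedan       61
suv         71
add column miles_plus_2 = t['miles'] + 2:
         miles  miles_plus_2
vehicle                     
bike        70            72
sedan       61            63
suv         71            73
filter rows where miles >= 70:
         miles  miles_plus_2
vehicle                     
bike        70            72
suv         71            73
add column scaled = t['miles'] * t['miles_plus_2']:
         miles  miles_plus_2  scaled
vehicle                             
bike        70            72    5040
suv         71            73    5183
The value at row 'bike', column 'scaled' is 5040.

5040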